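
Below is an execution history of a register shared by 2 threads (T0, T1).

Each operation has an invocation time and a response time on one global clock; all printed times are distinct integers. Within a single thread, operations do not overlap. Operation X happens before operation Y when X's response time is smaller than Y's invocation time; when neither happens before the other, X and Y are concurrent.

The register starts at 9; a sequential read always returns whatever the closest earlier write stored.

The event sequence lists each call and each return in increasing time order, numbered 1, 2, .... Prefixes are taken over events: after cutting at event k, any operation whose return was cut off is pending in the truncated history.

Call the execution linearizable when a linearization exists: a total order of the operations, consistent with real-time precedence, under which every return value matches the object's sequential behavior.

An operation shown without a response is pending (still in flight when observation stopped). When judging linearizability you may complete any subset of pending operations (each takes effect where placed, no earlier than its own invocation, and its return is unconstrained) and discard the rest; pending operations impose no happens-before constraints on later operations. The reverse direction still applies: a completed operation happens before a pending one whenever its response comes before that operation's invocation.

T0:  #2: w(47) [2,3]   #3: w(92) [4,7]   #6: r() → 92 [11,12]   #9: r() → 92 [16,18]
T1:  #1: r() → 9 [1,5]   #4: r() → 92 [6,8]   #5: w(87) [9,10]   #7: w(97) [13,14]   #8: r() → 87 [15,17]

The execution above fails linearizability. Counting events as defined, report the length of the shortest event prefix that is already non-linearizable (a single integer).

12

one valid order for events 1..11 is #1, #2, #3, #4, #5:
1. #1 r() → 9, leaving value 9
2. #2 w(47), leaving value 47
3. #3 w(92), leaving value 92
4. #4 r() → 92, leaving value 92
5. #5 w(87), leaving value 87
with event 12 included (#6 responding at time 12), all real-time-consistent orders fail
e.g. #1, #2, #3, #4, #5, #6: illegal at step 6, since #6 r() → 92 cannot apply there
e.g. #1, #2, #4, #3, #5, #6: illegal at step 3, since #4 r() → 92 cannot apply there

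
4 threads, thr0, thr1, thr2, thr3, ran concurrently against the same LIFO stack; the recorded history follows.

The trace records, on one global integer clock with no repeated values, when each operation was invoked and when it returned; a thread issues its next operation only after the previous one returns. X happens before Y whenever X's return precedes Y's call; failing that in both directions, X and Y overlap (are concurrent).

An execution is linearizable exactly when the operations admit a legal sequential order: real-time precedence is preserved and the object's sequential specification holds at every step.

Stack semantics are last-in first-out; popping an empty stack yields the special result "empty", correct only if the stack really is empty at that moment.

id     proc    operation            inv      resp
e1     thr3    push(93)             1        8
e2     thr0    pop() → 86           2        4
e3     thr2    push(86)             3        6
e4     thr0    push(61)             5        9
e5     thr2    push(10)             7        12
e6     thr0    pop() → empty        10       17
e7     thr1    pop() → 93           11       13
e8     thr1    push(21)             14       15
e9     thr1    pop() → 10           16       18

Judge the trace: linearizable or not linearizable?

not linearizable

events 1..16 are fine; event 17 — the response of e6 at time 17 — makes the prefix non-linearizable
the 8 completed operations admit 135 real-time orders; each fails the LIFO stack replay
no completion choice of the 1 pending operation (e9) rescues it — every subset was tried
sample order e1, e2, e3, e4, e5, e6, e7, e8 (pending dropped) stalls at step 2 — e2 pop() → 86 has no legal effect
sample order e1, e2, e3, e4, e5, e7, e6, e8 (pending dropped) stalls at step 2 — e2 pop() → 86 has no legal effect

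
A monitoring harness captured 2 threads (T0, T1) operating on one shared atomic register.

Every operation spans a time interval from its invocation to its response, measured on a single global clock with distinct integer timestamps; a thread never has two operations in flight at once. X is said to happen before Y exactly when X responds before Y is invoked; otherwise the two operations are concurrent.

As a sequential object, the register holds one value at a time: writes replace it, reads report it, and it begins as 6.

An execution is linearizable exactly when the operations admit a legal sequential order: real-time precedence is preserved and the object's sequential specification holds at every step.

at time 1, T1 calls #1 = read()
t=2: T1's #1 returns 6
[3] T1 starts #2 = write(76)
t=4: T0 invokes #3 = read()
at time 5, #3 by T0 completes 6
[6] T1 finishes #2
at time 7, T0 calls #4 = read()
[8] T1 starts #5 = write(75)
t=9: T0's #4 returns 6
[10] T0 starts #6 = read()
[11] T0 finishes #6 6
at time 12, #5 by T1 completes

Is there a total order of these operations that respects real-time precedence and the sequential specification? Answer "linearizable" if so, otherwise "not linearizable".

not linearizable

cut after 8 events: linearizable; cut after 9 events (#4 responds, time 9): not linearizable
every one of the 2 real-time-consistent orders over 4 completed atomic register ops fails the sequential spec
including or dropping the 1 pending operation (#5) in any combination fails
e.g. #1, #2, #3, #4 (pending dropped): illegal at step 3, since #3 read() → 6 cannot apply there
e.g. #1, #3, #2, #4 (pending dropped): illegal at step 4, since #4 read() → 6 cannot apply there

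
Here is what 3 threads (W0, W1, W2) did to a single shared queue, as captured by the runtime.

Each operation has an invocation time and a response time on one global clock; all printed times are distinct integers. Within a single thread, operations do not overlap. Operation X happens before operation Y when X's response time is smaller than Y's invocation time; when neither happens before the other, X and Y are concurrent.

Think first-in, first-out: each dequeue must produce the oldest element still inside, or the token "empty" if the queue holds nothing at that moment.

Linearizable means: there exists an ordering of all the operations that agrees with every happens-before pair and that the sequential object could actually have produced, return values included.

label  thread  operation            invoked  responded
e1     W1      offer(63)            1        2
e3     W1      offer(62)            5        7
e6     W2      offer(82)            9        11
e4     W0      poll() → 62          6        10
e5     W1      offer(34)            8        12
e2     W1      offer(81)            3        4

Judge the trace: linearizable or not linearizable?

through event 9 a valid linearization exists; event 10 (e4 responding at time 10) ends that
real-time-consistent orders of the 4 completed operations: 2 — all fail the queue replay
no completion choice of the 2 pending operations (e5, e6) rescues it — every subset was tried
take e1, e2, e3, e4 (pending dropped): step 4 already fails, because e4 poll() → 62 cannot occur there
take e1, e2, e4, e3 (pending dropped): step 3 already fails, because e4 poll() → 62 cannot occur there

not linearizable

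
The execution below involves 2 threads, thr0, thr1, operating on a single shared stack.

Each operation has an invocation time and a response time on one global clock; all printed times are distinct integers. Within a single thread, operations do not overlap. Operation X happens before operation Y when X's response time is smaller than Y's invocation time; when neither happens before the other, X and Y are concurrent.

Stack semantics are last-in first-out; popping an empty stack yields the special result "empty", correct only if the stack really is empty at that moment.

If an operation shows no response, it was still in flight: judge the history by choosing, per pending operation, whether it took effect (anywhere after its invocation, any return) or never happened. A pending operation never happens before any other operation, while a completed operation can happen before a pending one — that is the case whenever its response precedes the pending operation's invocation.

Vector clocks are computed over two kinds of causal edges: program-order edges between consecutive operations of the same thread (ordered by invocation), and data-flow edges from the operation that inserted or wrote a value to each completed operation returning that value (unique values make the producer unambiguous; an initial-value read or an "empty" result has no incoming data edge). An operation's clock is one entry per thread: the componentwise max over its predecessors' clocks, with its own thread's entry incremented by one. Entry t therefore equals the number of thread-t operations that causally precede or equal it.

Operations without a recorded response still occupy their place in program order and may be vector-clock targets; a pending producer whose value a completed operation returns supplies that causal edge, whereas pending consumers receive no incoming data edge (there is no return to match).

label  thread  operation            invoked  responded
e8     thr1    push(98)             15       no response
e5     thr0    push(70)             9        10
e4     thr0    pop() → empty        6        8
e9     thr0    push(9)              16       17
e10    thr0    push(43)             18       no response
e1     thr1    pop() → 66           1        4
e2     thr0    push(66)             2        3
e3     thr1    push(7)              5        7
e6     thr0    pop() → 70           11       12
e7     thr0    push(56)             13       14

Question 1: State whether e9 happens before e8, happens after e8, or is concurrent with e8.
concurrent

e9 spans [16,17], e8 spans [15,…)
the intervals overlap in both directions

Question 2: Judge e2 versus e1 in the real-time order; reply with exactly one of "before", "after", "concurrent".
concurrent

e2 spans [2,3], e1 spans [1,4]
the intervals overlap in both directions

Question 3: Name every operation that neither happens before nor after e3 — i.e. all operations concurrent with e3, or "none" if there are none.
e4

e3 runs from 5 to 7; window-overlapping ops are concurrent
e1 [1,4]: before
e2 [2,3]: before
e4 [6,8]: concurrent
e5 [9,10]: after
e6 [11,12]: after
e7 [13,14]: after
e8 [15,…): after
e9 [16,17]: after
e10 [18,…): after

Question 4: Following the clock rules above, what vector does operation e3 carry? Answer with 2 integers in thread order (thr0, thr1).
(1, 2)

e2, invoked 2, has no incoming edges; only thr0's bump applies → (1, 0)
e1, invoked 1, takes VC(e2)=(1, 0) under max, adds 1 for thr1 → (1, 1)
e4, invoked 6, takes VC(e2)=(1, 0) under max, adds 1 for thr0 → (2, 0)
e3, invoked 5, takes VC(e1)=(1, 1) under max, adds 1 for thr1 → (1, 2)
e5, invoked 9, takes VC(e4)=(2, 0) under max, adds 1 for thr0 → (3, 0)
e8, invoked 15, takes VC(e3)=(1, 2) under max, adds 1 for thr1 → (1, 3)
e6, invoked 11, takes VC(e5)=(3, 0) under max, adds 1 for thr0 → (4, 0)
e7, invoked 13, takes VC(e6)=(4, 0) under max, adds 1 for thr0 → (5, 0)
e9, invoked 16, takes VC(e7)=(5, 0) under max, adds 1 for thr0 → (6, 0)
e10, invoked 18, takes VC(e9)=(6, 0) under max, adds 1 for thr0 → (7, 0)
target: VC(e3) = (1, 2)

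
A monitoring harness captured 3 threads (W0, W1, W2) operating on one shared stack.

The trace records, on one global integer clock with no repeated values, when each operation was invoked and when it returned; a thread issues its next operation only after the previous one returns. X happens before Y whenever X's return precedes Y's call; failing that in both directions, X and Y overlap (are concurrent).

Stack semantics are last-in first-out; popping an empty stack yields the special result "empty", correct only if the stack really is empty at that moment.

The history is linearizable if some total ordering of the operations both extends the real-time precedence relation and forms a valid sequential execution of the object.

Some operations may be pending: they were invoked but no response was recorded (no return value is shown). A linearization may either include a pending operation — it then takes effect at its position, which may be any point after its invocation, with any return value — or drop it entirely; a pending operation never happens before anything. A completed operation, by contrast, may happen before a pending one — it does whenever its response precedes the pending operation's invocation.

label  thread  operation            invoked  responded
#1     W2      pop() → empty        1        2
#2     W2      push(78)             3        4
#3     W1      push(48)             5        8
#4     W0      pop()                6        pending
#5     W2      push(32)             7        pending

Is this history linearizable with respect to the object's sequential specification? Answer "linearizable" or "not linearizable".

linearizable

a witness: #1, #2, #3
1. #1 pop() → empty, leaving stack <>
2. #2 push(78), leaving stack <78>
3. #3 push(48), leaving stack <78,48>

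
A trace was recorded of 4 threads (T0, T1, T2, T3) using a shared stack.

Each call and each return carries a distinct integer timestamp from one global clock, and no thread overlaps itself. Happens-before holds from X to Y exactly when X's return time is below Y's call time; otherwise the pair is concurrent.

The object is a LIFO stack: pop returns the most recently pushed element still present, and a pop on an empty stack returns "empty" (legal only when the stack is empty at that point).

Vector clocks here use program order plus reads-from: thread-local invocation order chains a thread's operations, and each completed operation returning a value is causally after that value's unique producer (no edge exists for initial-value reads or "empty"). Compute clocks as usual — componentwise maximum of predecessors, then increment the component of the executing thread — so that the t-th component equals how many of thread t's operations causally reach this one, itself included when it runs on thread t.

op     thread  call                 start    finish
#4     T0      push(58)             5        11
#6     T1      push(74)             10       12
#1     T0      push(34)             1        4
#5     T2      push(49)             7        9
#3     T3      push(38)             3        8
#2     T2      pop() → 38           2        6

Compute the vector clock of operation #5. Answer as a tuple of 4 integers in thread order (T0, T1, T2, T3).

#3, invoked 3, has no incoming edges; only T3's bump applies → (0, 0, 0, 1)
#6, invoked 10, has no incoming edges; only T1's bump applies → (0, 1, 0, 0)
#1, invoked 1, has no incoming edges; only T0's bump applies → (1, 0, 0, 0)
#2, invoked 2, takes VC(#3)=(0, 0, 0, 1) under max, adds 1 for T2 → (0, 0, 1, 1)
#4, invoked 5, takes VC(#1)=(1, 0, 0, 0) under max, adds 1 for T0 → (2, 0, 0, 0)
#5, invoked 7, takes VC(#2)=(0, 0, 1, 1) under max, adds 1 for T2 → (0, 0, 2, 1)
target: VC(#5) = (0, 0, 2, 1)

(0, 0, 2, 1)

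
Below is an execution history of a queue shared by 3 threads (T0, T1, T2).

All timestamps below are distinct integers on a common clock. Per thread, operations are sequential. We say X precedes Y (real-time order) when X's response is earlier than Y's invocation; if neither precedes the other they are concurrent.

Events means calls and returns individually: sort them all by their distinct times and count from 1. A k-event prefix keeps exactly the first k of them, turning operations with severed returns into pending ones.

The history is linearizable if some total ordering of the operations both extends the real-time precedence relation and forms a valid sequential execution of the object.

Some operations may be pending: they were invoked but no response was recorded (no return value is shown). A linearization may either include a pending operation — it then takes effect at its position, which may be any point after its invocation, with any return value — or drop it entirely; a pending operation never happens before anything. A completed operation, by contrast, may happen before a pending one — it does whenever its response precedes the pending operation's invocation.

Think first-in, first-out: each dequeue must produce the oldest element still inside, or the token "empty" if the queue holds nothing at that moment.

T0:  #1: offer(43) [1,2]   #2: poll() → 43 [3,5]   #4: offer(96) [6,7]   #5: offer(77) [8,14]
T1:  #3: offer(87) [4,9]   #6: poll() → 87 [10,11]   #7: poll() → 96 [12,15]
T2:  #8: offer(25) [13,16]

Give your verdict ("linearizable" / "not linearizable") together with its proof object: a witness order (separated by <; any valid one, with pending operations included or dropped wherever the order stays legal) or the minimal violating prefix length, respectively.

after step 1 (#1 offer(43)): queue <43>
after step 2 (#2 poll() → 43): queue <>
after step 3 (#3 offer(87)): queue <87>
after step 4 (#4 offer(96)): queue <87,96>
after step 5 (#5 offer(77)): queue <87,96,77>
after step 6 (#6 poll() → 87): queue <96,77>
after step 7 (#7 poll() → 96): queue <77>
after step 8 (#8 offer(25)): queue <77,25>

linearizable — witness: #1 < #2 < #3 < #4 < #5 < #6 < #7 < #8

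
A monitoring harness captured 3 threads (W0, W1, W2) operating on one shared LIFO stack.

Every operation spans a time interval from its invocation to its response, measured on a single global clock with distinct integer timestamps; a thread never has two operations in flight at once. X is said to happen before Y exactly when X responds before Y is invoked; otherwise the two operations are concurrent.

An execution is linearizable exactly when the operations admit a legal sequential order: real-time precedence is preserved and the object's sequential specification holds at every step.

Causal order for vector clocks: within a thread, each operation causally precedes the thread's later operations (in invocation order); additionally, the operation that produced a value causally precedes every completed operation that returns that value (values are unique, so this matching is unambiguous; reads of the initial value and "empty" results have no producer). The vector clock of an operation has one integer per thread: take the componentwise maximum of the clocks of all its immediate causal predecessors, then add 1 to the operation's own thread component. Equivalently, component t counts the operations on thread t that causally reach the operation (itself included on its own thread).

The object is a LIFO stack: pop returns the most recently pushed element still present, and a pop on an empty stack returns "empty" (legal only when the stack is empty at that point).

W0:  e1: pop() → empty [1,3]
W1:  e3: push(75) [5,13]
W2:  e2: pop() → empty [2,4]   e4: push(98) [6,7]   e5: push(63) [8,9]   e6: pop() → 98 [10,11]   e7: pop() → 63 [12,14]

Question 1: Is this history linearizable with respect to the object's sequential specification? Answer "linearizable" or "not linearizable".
cut after 10 events: linearizable; cut after 11 events (e6 responds, time 11): not linearizable
the 5 completed operations admit 2 real-time orders; each fails the LIFO stack replay
include/drop combinations of the 1 pending operation (e3) were all tried; none helps
sample order e1, e2, e4, e5, e6 (pending dropped) stalls at step 5 — e6 pop() → 98 has no legal effect
sample order e2, e1, e4, e5, e6 (pending dropped) stalls at step 5 — e6 pop() → 98 has no legal effect

not linearizable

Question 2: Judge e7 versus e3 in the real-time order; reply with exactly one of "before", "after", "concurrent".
e7 spans [12,14], e3 spans [5,13]
the intervals overlap in both directions

concurrent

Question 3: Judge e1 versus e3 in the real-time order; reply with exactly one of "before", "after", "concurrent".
e1 spans [1,3], e3 spans [5,13]
resp(e1)=3 < inv(e3)=5

before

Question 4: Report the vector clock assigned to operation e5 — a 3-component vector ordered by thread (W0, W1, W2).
e2 (invocation 2): nothing precedes it; W2's component alone gives (0, 0, 1)
e3 (invocation 5): nothing precedes it; W1's component alone gives (0, 1, 0)
e1 (invocation 1): nothing precedes it; W0's component alone gives (1, 0, 0)
merge at e4 (invoked 6): VC(e2)=(0, 0, 1), own-thread bump on W2 → (0, 0, 2)
merge at e5 (invoked 8): VC(e4)=(0, 0, 2), own-thread bump on W2 → (0, 0, 3)
merge at e6 (invoked 10): VC(e4)=(0, 0, 2), VC(e5)=(0, 0, 3), own-thread bump on W2 → (0, 0, 4)
merge at e7 (invoked 12): VC(e5)=(0, 0, 3), VC(e6)=(0, 0, 4), own-thread bump on W2 → (0, 0, 5)
target: VC(e5) = (0, 0, 3)

(0, 0, 3)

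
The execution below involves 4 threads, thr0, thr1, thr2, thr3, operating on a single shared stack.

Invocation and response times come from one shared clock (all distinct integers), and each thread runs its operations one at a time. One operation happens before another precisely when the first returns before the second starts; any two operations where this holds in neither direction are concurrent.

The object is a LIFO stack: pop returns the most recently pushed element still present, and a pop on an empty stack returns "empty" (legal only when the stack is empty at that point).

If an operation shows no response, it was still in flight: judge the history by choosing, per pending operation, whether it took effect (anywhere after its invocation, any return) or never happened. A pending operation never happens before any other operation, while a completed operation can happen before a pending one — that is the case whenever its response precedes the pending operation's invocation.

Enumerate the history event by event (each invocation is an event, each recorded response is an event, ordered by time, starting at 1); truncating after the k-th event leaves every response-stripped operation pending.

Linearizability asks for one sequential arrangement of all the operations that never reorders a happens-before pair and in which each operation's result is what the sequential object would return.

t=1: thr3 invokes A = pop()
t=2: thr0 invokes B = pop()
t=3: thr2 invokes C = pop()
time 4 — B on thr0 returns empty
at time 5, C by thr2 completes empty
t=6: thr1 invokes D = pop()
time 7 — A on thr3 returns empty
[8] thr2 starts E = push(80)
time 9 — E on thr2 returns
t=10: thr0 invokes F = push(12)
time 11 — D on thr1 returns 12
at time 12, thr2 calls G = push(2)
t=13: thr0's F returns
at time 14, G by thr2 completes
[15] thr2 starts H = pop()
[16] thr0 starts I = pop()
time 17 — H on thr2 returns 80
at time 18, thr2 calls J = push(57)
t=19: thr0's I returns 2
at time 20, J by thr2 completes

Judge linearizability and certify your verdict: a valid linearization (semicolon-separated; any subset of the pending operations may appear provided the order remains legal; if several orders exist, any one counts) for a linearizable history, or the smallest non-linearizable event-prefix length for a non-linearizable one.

1. A pop() → empty, leaving stack <>
2. B pop() → empty, leaving stack <>
3. C pop() → empty, leaving stack <>
4. E push(80), leaving stack <80>
5. F push(12), leaving stack <80,12>
6. D pop() → 12, leaving stack <80>
7. G push(2), leaving stack <80,2>
8. I pop() → 2, leaving stack <80>
9. H pop() → 80, leaving stack <>
10. J push(57), leaving stack <57>

linearizable — witness: A; B; C; E; F; D; G; I; H; J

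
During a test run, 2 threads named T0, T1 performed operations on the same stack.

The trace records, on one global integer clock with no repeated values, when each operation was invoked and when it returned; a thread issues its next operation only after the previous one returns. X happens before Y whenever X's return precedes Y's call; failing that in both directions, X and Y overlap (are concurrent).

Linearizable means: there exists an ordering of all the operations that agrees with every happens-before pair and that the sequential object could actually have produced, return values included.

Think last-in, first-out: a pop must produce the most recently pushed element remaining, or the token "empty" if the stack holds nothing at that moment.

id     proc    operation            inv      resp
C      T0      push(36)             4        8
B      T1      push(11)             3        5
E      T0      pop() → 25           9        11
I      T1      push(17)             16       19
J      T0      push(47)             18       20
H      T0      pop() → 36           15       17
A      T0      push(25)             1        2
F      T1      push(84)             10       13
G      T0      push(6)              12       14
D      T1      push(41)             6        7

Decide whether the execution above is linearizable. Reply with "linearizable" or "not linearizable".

not linearizable

the violation lands at event 11, E's response at time 11: events 1..10 linearize, events 1..11 do not
every one of the 3 real-time-consistent orders over 5 completed stack ops fails the sequential spec
include/drop combinations of the 1 pending operation (F) were all tried; none helps
one such order, A, B, C, D, E (pending dropped), breaks at step 5 where E pop() → 25 is illegal
one such order, A, B, D, C, E (pending dropped), breaks at step 5 where E pop() → 25 is illegal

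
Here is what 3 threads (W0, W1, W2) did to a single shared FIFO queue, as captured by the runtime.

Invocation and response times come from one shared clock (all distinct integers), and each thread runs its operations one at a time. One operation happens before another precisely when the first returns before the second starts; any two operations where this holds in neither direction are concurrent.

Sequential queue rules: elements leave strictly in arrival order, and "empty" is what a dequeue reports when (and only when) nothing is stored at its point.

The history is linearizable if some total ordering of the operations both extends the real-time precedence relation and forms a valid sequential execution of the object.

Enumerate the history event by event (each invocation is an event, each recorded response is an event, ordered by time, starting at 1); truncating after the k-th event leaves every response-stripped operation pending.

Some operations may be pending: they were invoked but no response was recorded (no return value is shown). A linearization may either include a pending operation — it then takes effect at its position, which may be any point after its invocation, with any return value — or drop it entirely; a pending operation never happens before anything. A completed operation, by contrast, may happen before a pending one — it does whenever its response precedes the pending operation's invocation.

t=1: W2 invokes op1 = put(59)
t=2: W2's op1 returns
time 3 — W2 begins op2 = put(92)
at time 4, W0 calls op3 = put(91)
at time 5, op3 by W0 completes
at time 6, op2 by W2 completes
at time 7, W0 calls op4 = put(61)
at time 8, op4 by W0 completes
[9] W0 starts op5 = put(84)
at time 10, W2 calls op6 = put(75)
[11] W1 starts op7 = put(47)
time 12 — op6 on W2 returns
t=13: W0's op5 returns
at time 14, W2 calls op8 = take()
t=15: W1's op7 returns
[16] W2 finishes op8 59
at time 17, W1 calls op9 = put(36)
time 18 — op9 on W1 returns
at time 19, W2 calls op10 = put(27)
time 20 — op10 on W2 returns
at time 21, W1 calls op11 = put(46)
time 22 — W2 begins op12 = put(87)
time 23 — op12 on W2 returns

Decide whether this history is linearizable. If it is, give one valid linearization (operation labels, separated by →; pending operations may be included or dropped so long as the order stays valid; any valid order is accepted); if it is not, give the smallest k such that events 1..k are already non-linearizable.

linearizable — witness: op1 → op2 → op3 → op4 → op5 → op6 → op7 → op8 → op9 → op10 → op11 → op12

step 1: op1 put(59) — queue <59>
step 2: op2 put(92) — queue <59,92>
step 3: op3 put(91) — queue <59,92,91>
step 4: op4 put(61) — queue <59,92,91,61>
step 5: op5 put(84) — queue <59,92,91,61,84>
step 6: op6 put(75) — queue <59,92,91,61,84,75>
step 7: op7 put(47) — queue <59,92,91,61,84,75,47>
step 8: op8 take() → 59 — queue <92,91,61,84,75,47>
step 9: op9 put(36) — queue <92,91,61,84,75,47,36>
step 10: op10 put(27) — queue <92,91,61,84,75,47,36,27>
step 11: op11 put(46) (pending, included) — queue <92,91,61,84,75,47,36,27,46>
step 12: op12 put(87) — queue <92,91,61,84,75,47,36,27,46,87>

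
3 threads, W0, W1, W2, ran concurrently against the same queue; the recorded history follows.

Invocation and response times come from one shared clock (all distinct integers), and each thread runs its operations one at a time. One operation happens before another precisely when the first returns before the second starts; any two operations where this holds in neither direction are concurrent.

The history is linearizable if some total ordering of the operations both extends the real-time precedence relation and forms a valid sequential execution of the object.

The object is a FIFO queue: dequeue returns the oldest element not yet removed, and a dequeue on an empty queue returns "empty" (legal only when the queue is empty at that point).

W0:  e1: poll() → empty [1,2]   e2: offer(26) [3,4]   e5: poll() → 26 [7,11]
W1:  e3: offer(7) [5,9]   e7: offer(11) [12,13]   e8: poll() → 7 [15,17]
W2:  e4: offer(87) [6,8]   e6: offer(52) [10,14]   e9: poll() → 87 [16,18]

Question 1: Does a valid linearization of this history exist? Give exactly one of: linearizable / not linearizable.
one valid linearization: e1, e2, e3, e4, e5, e6, e7, e8, e9
step 1: e1 poll() → empty — queue <>
step 2: e2 offer(26) — queue <26>
step 3: e3 offer(7) — queue <26,7>
step 4: e4 offer(87) — queue <26,7,87>
step 5: e5 poll() → 26 — queue <7,87>
step 6: e6 offer(52) — queue <7,87,52>
step 7: e7 offer(11) — queue <7,87,52,11>
step 8: e8 poll() → 7 — queue <87,52,11>
step 9: e9 poll() → 87 — queue <52,11>

linearizable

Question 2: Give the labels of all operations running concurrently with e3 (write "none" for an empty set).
e3 runs from 5 to 9; window-overlapping ops are concurrent
e1 [1,2]: before
e2 [3,4]: before
e4 [6,8]: concurrent
e5 [7,11]: concurrent
e6 [10,14]: after
e7 [12,13]: after
e8 [15,17]: after
e9 [16,18]: after

e4, e5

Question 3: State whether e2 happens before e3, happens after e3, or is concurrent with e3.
e2 spans [3,4], e3 spans [5,9]
resp(e2)=4 < inv(e3)=5

before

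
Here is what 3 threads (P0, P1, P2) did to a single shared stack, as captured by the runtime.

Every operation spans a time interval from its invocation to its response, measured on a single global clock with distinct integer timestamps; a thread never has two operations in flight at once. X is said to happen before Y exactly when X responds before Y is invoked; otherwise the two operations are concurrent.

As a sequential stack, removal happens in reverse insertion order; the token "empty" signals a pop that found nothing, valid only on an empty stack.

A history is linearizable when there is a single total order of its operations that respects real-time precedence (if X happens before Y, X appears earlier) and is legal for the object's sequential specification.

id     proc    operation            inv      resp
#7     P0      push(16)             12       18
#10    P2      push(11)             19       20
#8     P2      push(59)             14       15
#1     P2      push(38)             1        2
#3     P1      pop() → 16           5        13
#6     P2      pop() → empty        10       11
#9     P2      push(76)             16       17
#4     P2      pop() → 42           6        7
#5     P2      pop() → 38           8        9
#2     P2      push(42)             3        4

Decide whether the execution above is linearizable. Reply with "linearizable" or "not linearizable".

a witness: #1, #2, #4, #5, #6, #7, #3, #8, #9, #10
step 1: #1 push(38) — stack <38>
step 2: #2 push(42) — stack <38,42>
step 3: #4 pop() → 42 — stack <38>
step 4: #5 pop() → 38 — stack <>
step 5: #6 pop() → empty — stack <>
step 6: #7 push(16) — stack <16>
step 7: #3 pop() → 16 — stack <>
step 8: #8 push(59) — stack <59>
step 9: #9 push(76) — stack <59,76>
step 10: #10 push(11) — stack <59,76,11>

linearizable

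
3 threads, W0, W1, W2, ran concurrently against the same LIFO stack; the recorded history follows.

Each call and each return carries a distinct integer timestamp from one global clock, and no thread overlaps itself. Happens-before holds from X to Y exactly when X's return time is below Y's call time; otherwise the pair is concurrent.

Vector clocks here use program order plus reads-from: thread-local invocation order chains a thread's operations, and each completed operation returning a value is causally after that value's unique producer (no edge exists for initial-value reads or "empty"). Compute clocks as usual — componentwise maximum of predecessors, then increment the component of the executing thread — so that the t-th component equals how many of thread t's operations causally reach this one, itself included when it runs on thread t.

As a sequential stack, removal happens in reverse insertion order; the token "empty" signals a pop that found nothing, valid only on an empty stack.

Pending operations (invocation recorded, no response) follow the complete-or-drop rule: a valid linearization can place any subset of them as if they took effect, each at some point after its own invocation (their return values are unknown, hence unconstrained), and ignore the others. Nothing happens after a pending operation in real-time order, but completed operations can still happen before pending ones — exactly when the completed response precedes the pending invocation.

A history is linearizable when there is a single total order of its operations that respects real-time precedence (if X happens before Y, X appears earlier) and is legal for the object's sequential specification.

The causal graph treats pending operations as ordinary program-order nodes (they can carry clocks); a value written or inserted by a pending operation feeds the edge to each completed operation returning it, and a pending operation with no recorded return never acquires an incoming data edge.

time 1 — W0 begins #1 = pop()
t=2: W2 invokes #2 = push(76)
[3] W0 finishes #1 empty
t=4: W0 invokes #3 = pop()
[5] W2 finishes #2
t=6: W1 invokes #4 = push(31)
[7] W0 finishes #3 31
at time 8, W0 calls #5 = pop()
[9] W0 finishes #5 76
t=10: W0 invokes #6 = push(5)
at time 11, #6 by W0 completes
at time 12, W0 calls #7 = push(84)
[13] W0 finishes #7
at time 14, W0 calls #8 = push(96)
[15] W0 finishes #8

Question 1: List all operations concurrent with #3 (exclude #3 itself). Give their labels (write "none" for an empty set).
Answer: #2, #4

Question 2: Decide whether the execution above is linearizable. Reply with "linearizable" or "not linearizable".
linearizable

a witness: #1, #2, #4, #3, #5, #6, #7, #8
after step 1 (#1 pop() → empty): stack <>
after step 2 (#2 push(76)): stack <76>
after step 3 (#4 push(31) (pending, included)): stack <76,31>
after step 4 (#3 pop() → 31): stack <76>
after step 5 (#5 pop() → 76): stack <>
after step 6 (#6 push(5)): stack <5>
after step 7 (#7 push(84)): stack <5,84>
after step 8 (#8 push(96)): stack <5,84,96>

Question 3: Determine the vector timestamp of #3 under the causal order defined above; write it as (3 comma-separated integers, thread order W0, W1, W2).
Answer: (2, 1, 0)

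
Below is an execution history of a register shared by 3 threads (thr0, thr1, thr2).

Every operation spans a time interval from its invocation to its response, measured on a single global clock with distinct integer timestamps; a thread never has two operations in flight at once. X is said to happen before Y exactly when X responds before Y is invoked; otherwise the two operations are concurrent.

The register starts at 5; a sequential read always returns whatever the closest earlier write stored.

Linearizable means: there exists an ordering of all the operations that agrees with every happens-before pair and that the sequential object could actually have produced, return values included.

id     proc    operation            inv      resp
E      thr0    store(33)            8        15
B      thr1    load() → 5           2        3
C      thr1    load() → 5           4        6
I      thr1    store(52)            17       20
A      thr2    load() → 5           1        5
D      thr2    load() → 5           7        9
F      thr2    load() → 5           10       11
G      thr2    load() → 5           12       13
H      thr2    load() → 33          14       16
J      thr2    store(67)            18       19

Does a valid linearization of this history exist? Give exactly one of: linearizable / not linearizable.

one valid linearization: A, B, C, D, F, G, E, H, I, J
after step 1 (A load() → 5): value 5
after step 2 (B load() → 5): value 5
after step 3 (C load() → 5): value 5
after step 4 (D load() → 5): value 5
after step 5 (F load() → 5): value 5
after step 6 (G load() → 5): value 5
after step 7 (E store(33)): value 33
after step 8 (H load() → 33): value 33
after step 9 (I store(52)): value 52
after step 10 (J store(67)): value 67

linearizable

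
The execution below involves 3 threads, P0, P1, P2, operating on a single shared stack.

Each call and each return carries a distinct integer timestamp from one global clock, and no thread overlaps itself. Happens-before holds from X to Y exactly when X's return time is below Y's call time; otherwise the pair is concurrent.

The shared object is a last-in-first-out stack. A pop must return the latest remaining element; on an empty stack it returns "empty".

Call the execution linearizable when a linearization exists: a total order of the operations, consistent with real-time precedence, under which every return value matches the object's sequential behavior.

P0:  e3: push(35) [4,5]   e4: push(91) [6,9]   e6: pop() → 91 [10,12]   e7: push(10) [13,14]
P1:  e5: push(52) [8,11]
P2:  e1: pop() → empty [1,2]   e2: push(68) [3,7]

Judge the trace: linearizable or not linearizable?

linearizable

one valid linearization: e1, e2, e3, e4, e6, e5, e7
after step 1 (e1 pop() → empty): stack <>
after step 2 (e2 push(68)): stack <68>
after step 3 (e3 push(35)): stack <68,35>
after step 4 (e4 push(91)): stack <68,35,91>
after step 5 (e6 pop() → 91): stack <68,35>
after step 6 (e5 push(52)): stack <68,35,52>
after step 7 (e7 push(10)): stack <68,35,52,10>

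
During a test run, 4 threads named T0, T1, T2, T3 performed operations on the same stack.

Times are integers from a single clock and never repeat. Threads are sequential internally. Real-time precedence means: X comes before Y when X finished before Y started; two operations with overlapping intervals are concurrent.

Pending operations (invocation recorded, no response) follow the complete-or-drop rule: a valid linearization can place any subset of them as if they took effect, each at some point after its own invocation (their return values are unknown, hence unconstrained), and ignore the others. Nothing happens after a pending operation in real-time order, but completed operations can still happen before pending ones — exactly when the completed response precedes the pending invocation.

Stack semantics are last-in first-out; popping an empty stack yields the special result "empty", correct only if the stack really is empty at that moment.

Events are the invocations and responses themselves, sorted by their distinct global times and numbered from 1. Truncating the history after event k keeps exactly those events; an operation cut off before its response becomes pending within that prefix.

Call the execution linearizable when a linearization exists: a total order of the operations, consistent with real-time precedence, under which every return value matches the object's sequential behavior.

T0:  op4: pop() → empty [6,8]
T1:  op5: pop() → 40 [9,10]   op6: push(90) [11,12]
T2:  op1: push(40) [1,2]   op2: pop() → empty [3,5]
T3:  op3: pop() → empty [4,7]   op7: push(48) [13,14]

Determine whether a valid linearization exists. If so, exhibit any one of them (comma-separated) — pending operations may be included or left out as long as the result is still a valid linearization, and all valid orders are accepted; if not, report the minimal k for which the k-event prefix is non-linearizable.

not linearizable — minimal violating prefix: 7 events

cut after 6 events: linearizable; cut after 7 events (op3 responds, time 7): not linearizable
checked exhaustively: 2 real-time-consistent orders of 3 completed operations, zero legal stack replays
completion choices over the 1 pending operation (op4) were checked; none helps
for example op1, op2, op3 (pending dropped) fails at step 2: op2 pop() → empty is not legal there
for example op1, op3, op2 (pending dropped) fails at step 2: op3 pop() → empty is not legal there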